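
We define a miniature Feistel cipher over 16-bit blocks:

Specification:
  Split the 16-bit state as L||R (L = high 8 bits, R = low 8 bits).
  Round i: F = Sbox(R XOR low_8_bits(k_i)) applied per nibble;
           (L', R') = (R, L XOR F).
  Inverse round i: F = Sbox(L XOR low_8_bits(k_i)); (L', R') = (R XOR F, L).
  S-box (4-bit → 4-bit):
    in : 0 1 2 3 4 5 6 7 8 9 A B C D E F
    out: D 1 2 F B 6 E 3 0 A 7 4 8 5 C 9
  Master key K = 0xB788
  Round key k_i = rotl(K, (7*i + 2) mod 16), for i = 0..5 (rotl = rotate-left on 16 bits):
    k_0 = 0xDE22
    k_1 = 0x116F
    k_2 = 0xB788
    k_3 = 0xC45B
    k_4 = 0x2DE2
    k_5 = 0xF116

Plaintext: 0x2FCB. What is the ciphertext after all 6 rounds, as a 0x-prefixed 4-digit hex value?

s_0 = plaintext = 0x2FCB
s_1 = Round(s_0, k_0) = 0xCBE5
s_2 = Round(s_1, k_1) = 0xE5CC
s_3 = Round(s_2, k_2) = 0xCC5E
s_4 = Round(s_3, k_3) = 0x5E1A
s_5 = Round(s_4, k_4) = 0x1ACE
s_6 = Round(s_5, k_5) = 0xCE4A

0xCE4A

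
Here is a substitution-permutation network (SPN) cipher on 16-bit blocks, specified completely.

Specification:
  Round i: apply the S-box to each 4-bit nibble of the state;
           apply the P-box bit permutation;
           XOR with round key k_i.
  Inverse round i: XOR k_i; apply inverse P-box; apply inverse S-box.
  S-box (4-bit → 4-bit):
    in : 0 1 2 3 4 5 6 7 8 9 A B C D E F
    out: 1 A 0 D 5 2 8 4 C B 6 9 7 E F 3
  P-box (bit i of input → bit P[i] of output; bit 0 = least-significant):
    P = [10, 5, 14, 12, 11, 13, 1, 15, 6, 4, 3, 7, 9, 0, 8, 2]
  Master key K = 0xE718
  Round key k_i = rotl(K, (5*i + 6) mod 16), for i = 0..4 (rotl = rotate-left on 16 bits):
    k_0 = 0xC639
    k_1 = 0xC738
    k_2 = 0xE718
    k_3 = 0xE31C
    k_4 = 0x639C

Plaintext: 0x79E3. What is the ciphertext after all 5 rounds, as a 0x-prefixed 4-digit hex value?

0x7B20

s_0 = plaintext = 0x79E3
s_1 = Round(s_0, k_0) = 0x3BEB
s_2 = Round(s_1, k_1) = 0x78FE
s_3 = Round(s_2, k_2) = 0x9AB0
s_4 = Round(s_3, k_3) = 0x6D01
s_5 = Round(s_4, k_4) = 0x7B20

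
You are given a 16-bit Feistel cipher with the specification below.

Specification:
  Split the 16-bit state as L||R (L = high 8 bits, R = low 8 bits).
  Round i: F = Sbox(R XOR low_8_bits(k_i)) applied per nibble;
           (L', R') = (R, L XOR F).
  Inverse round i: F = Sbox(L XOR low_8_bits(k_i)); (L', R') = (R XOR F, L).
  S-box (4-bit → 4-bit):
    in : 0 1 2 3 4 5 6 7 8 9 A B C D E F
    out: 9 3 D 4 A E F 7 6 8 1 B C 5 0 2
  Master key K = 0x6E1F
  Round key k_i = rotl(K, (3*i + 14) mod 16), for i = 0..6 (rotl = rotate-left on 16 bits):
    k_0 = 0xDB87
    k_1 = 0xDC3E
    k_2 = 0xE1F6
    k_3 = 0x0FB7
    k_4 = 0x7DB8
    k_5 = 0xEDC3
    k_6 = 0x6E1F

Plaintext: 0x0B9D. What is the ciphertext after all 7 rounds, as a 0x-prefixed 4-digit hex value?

s_0 = plaintext = 0x0B9D
s_1 = Round(s_0, k_0) = 0x9D3A
s_2 = Round(s_1, k_1) = 0x3A07
s_3 = Round(s_2, k_2) = 0x0719
s_4 = Round(s_3, k_3) = 0x1917
s_5 = Round(s_4, k_4) = 0x170B
s_6 = Round(s_5, k_5) = 0x0BD1
s_7 = Round(s_6, k_6) = 0xD1CB

0xD1CB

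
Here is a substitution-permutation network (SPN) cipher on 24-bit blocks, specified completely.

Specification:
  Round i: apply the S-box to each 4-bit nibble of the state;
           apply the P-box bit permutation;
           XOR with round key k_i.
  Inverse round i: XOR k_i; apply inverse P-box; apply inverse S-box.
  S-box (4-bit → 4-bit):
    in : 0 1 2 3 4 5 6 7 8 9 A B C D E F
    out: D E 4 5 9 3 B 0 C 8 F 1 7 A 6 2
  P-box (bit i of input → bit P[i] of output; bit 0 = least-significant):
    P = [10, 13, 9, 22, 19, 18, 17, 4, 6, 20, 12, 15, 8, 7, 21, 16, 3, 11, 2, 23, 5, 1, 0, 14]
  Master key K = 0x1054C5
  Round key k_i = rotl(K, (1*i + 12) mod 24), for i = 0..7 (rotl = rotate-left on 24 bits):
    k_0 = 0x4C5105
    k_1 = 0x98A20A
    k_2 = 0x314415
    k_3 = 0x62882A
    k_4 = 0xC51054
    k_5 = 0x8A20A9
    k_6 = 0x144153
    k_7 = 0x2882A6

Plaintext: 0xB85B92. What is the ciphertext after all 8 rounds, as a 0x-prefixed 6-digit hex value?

s_0 = plaintext = 0xB85B92
s_1 = Round(s_0, k_0) = 0xCC52F1
s_2 = Round(s_1, k_1) = 0xDC99A5
s_3 = Round(s_2, k_2) = 0x3EA80B
s_4 = Round(s_3, k_3) = 0x49159F
s_5 = Round(s_4, k_4) = 0x7470A4
s_6 = Round(s_5, k_5) = 0x44B4F1
s_7 = Round(s_6, k_6) = 0xD0A23B
s_8 = Round(s_7, k_7) = 0x83D728

0x83D728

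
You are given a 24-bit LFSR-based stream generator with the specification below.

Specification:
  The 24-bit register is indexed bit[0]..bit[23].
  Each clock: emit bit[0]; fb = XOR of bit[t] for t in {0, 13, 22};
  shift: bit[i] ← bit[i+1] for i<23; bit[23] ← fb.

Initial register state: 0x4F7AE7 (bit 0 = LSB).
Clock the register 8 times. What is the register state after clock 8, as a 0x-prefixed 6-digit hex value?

0x794F7A

reg_0 = 0x4F7AE7
clock 1: out=1, reg = 0xA7BD73
clock 2: out=1, reg = 0x53DEB9
clock 3: out=1, reg = 0x29EF5C
clock 4: out=0, reg = 0x94F7AE
clock 5: out=0, reg = 0xCA7BD7
clock 6: out=1, reg = 0xE53DEB
clock 7: out=1, reg = 0xF29EF5
clock 8: out=1, reg = 0x794F7A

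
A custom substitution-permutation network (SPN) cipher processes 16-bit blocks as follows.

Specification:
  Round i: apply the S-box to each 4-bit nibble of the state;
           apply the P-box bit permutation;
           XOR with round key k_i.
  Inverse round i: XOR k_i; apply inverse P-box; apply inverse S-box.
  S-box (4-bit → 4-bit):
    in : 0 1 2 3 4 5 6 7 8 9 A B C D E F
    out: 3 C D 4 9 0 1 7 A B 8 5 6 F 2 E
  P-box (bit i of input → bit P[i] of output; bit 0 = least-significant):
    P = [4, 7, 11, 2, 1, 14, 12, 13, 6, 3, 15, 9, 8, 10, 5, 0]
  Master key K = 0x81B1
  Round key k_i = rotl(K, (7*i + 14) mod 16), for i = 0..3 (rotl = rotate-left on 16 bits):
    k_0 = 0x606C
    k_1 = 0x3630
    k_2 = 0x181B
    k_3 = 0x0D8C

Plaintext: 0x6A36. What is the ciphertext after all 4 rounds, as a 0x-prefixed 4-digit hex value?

0x237B

s_0 = plaintext = 0x6A36
s_1 = Round(s_0, k_0) = 0x737C
s_2 = Round(s_1, k_1) = 0xEB92
s_3 = Round(s_2, k_2) = 0xF44D
s_4 = Round(s_3, k_3) = 0x237B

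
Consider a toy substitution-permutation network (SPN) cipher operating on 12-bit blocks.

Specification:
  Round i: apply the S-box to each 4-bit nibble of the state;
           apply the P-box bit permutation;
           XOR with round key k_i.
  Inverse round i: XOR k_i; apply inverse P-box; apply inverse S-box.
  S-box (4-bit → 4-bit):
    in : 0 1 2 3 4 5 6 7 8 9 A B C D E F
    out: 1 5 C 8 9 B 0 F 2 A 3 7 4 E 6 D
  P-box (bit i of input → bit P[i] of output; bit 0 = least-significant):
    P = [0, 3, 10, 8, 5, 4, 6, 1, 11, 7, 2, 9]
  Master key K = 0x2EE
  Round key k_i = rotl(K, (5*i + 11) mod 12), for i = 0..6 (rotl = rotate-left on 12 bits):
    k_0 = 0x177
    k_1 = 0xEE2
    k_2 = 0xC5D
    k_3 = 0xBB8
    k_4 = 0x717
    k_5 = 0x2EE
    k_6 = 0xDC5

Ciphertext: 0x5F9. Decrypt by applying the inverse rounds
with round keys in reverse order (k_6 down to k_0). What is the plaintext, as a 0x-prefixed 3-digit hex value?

0xCB2

s_0 = ciphertext = 0x5F9
s_1 = InvRound(s_0, k_6) = 0x1A8
s_2 = InvRound(s_1, k_5) = 0x223
s_3 = InvRound(s_2, k_4) = 0xCA2
s_4 = InvRound(s_3, k_3) = 0x39D
s_5 = InvRound(s_4, k_2) = 0x5C2
s_6 = InvRound(s_5, k_1) = 0x403
s_7 = InvRound(s_6, k_0) = 0xCB2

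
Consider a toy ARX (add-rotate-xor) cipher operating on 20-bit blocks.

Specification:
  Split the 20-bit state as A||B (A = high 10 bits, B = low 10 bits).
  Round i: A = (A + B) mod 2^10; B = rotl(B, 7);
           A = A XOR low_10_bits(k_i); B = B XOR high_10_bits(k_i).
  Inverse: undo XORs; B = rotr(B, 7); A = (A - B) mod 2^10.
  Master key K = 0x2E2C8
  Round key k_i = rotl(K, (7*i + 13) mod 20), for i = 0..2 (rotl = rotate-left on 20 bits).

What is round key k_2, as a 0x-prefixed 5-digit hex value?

K = 0x2E2C8
k_0 = rotl(K, (7*0+13) mod 20) = rotl(K, 13) = 0x905C5
k_1 = rotl(K, (7*1+13) mod 20) = rotl(K, 0) = 0x2E2C8
k_2 = rotl(K, (7*2+13) mod 20) = rotl(K, 7) = 0x16417

0x16417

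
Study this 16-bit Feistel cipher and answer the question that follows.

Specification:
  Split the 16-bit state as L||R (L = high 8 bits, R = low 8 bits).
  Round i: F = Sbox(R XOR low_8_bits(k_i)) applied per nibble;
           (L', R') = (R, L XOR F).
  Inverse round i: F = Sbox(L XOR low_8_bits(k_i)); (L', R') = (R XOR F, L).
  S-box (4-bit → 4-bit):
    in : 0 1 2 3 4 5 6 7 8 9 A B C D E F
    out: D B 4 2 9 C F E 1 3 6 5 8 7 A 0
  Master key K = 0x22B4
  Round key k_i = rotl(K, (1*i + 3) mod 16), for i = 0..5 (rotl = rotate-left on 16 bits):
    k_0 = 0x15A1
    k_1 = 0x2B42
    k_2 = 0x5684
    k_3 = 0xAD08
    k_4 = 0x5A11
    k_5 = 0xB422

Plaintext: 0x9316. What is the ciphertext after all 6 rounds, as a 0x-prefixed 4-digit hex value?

s_0 = plaintext = 0x9316
s_1 = Round(s_0, k_0) = 0x16CD
s_2 = Round(s_1, k_1) = 0xCD06
s_3 = Round(s_2, k_2) = 0x06D9
s_4 = Round(s_3, k_3) = 0xD97D
s_5 = Round(s_4, k_4) = 0x7D21
s_6 = Round(s_5, k_5) = 0x21AF

0x21AF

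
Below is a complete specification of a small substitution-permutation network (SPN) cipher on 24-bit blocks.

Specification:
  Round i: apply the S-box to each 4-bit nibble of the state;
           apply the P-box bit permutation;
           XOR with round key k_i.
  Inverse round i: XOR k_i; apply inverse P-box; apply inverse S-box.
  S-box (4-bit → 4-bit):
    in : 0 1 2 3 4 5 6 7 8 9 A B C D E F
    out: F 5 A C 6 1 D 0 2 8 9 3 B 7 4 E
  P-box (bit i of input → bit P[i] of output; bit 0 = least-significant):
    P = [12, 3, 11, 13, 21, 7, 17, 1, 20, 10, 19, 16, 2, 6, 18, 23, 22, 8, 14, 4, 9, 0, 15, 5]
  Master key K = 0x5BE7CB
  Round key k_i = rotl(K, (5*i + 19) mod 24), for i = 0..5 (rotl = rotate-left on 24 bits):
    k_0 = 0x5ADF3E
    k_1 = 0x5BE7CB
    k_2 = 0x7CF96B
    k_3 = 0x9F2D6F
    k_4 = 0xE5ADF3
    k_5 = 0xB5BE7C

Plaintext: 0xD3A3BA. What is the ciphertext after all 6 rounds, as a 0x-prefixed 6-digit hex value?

0x4908D1

s_0 = plaintext = 0xD3A3BA
s_1 = Round(s_0, k_0) = 0xF32DAB
s_2 = Round(s_1, k_1) = 0xE333B0
s_3 = Round(s_2, k_2) = 0xD101F3
s_4 = Round(s_3, k_3) = 0x41C7A8
s_5 = Round(s_4, k_4) = 0x056DBC
s_6 = Round(s_5, k_5) = 0x4908D1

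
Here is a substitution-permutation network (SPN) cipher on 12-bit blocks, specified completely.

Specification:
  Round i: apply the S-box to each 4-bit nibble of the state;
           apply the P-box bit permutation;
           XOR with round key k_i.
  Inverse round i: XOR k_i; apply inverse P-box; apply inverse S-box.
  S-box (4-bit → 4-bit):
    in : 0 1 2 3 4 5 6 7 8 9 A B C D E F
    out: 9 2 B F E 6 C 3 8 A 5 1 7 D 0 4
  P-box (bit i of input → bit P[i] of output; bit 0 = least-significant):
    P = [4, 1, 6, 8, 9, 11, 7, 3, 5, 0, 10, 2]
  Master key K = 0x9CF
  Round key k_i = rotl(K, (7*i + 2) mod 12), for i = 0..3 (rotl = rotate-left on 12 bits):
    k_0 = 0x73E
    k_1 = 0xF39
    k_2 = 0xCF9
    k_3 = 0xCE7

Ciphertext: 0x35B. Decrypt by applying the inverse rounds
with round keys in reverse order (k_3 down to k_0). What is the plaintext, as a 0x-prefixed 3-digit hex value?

s_0 = ciphertext = 0x35B
s_1 = InvRound(s_0, k_3) = 0xD30
s_2 = InvRound(s_1, k_2) = 0x166
s_3 = InvRound(s_2, k_1) = 0x42C
s_4 = InvRound(s_3, k_0) = 0xEB2

0xEB2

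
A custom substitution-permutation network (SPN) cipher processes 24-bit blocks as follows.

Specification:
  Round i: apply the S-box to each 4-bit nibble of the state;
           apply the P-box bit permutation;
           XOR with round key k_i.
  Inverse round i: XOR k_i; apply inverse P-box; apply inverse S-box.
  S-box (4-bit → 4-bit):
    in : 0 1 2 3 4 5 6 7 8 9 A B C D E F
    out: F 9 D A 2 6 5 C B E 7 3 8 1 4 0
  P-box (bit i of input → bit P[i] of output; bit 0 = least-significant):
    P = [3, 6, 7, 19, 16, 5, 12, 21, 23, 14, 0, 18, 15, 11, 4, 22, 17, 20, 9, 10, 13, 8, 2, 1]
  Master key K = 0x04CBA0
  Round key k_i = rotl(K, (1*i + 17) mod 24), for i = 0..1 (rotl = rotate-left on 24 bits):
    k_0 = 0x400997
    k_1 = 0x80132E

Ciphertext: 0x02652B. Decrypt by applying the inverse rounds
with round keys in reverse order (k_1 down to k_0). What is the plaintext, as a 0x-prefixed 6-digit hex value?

s_0 = ciphertext = 0x02652B
s_1 = InvRound(s_0, k_1) = 0x62FAEF
s_2 = InvRound(s_1, k_0) = 0xB6649B

0xB6649B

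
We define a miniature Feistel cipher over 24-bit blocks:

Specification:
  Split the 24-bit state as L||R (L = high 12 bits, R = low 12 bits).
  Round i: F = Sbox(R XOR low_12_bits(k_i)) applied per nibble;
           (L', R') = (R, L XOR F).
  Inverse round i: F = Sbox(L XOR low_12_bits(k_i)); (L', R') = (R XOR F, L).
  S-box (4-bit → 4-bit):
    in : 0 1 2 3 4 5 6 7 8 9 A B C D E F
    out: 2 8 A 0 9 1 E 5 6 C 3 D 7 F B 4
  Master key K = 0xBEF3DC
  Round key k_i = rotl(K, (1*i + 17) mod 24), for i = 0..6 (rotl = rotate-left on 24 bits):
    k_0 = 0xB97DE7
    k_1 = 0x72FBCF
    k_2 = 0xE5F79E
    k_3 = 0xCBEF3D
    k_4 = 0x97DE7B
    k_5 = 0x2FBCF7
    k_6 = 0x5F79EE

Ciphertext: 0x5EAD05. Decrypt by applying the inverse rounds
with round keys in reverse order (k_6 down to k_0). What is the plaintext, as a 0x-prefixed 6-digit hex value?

s_0 = ciphertext = 0x5EAD05
s_1 = InvRound(s_0, k_6) = 0xA2C5EA
s_2 = InvRound(s_1, k_5) = 0xB17A2C
s_3 = InvRound(s_2, k_4) = 0xBCBB17
s_4 = InvRound(s_3, k_3) = 0x259BCB
s_5 = InvRound(s_4, k_2) = 0xABE259
s_6 = InvRound(s_5, k_1) = 0xA01ABE
s_7 = InvRound(s_6, k_0) = 0xF00A01

0xF00A01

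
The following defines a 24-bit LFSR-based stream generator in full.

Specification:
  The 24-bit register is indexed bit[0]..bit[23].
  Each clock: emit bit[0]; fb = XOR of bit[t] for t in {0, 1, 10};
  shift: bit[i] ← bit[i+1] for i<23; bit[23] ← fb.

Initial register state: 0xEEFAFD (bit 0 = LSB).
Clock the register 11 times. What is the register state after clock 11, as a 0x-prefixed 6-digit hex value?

0x87BDDF

reg_0 = 0xEEFAFD
clock 1: out=1, reg = 0xF77D7E
clock 2: out=0, reg = 0x7BBEBF
clock 3: out=1, reg = 0xBDDF5F
clock 4: out=1, reg = 0xDEEFAF
clock 5: out=1, reg = 0xEF77D7
clock 6: out=1, reg = 0xF7BBEB
clock 7: out=1, reg = 0x7BDDF5
clock 8: out=1, reg = 0x3DEEFA
clock 9: out=0, reg = 0x1EF77D
clock 10: out=1, reg = 0x0F7BBE
clock 11: out=0, reg = 0x87BDDF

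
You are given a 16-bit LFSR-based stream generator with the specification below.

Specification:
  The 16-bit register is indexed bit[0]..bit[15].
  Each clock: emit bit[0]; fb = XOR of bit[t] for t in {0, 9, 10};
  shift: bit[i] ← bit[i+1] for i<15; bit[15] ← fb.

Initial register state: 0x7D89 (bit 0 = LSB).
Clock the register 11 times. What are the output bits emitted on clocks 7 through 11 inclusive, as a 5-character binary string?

reg_0 = 0x7D89
clock 1: out=1, reg = 0x3EC4
clock 2: out=0, reg = 0x1F62
clock 3: out=0, reg = 0x0FB1
clock 4: out=1, reg = 0x87D8
clock 5: out=0, reg = 0x43EC
clock 6: out=0, reg = 0xA1F6
clock 7: out=0, reg = 0x50FB
clock 8: out=1, reg = 0xA87D
clock 9: out=1, reg = 0xD43E
clock 10: out=0, reg = 0xEA1F
clock 11: out=1, reg = 0x750F

01101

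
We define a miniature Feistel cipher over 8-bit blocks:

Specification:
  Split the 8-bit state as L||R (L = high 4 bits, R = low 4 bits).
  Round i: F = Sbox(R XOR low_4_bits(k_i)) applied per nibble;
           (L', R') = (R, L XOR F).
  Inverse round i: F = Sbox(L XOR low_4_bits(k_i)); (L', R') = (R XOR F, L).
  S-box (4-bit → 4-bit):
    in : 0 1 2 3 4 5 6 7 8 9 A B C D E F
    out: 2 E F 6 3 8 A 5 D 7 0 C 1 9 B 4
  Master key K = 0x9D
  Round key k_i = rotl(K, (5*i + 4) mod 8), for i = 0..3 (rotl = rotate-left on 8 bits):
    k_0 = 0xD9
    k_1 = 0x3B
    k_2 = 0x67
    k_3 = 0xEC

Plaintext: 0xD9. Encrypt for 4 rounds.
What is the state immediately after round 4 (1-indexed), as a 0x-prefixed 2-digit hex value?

0x6A

s_0 = plaintext = 0xD9
s_1 = Round(s_0, k_0) = 0x9F
s_2 = Round(s_1, k_1) = 0xFA
s_3 = Round(s_2, k_2) = 0xA6
s_4 = Round(s_3, k_3) = 0x6A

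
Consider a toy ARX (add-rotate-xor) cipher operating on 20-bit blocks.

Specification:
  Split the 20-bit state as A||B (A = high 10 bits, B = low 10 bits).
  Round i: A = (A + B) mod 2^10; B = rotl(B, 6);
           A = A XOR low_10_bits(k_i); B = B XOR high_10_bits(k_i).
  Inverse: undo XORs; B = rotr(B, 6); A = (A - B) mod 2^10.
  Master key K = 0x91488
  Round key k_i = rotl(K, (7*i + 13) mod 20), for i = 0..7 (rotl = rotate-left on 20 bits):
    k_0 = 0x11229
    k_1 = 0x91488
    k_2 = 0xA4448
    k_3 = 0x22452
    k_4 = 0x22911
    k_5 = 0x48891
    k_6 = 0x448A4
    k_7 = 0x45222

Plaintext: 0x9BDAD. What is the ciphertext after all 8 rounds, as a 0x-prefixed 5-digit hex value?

0x42832

s_0 = plaintext = 0x9BDAD
s_1 = Round(s_0, k_0) = 0x8D71E
s_2 = Round(s_1, k_1) = 0x76DF4
s_3 = Round(s_2, k_2) = 0xE1F8E
s_4 = Round(s_3, k_3) = 0xD1F31
s_5 = Round(s_4, k_4) = 0xDA4F9
s_6 = Round(s_5, k_5) = 0x3CF6D
s_7 = Round(s_6, k_6) = 0x31264
s_8 = Round(s_7, k_7) = 0x42832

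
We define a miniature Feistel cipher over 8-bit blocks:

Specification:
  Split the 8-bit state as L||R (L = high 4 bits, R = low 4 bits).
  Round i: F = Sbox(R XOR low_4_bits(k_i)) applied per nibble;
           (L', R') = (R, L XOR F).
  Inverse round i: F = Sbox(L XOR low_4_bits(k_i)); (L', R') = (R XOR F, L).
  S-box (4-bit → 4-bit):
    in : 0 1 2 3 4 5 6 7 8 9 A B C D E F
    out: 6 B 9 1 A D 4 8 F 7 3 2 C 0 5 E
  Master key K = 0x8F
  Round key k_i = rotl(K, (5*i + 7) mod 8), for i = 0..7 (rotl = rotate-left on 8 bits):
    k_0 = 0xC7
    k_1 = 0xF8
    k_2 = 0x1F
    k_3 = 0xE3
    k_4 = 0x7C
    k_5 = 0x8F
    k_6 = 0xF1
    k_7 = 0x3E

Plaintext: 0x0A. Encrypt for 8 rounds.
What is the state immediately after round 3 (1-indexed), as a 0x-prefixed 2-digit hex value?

s_0 = plaintext = 0x0A
s_1 = Round(s_0, k_0) = 0xA0
s_2 = Round(s_1, k_1) = 0x05
s_3 = Round(s_2, k_2) = 0x53
s_4 = Round(s_3, k_3) = 0x33
s_5 = Round(s_4, k_4) = 0x3D
s_6 = Round(s_5, k_5) = 0xDA
s_7 = Round(s_6, k_6) = 0xAF
s_8 = Round(s_7, k_7) = 0xF1

0x53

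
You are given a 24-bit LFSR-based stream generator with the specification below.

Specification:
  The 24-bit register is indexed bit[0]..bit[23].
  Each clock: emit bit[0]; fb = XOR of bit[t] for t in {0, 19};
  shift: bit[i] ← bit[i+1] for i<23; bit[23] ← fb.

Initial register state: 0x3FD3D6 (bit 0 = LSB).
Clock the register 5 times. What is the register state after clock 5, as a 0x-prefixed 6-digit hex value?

0x89FE9E

reg_0 = 0x3FD3D6
clock 1: out=0, reg = 0x9FE9EB
clock 2: out=1, reg = 0x4FF4F5
clock 3: out=1, reg = 0x27FA7A
clock 4: out=0, reg = 0x13FD3D
clock 5: out=1, reg = 0x89FE9E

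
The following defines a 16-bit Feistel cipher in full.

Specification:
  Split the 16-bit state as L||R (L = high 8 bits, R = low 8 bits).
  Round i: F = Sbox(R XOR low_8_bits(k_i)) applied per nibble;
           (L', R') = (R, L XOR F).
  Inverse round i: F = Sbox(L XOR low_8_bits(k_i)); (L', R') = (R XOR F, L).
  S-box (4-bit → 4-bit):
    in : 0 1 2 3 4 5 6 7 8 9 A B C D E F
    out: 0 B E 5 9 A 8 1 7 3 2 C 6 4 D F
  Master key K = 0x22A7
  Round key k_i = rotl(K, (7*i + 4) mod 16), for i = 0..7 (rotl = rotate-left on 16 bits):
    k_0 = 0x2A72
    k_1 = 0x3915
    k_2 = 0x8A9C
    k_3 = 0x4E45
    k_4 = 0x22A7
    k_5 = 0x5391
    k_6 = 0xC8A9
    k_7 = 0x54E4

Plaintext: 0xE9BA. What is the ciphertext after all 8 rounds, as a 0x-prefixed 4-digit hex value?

0x01BA

s_0 = plaintext = 0xE9BA
s_1 = Round(s_0, k_0) = 0xBA8E
s_2 = Round(s_1, k_1) = 0x8E86
s_3 = Round(s_2, k_2) = 0x863C
s_4 = Round(s_3, k_3) = 0x3C95
s_5 = Round(s_4, k_4) = 0x9562
s_6 = Round(s_5, k_5) = 0x6260
s_7 = Round(s_6, k_6) = 0x6001
s_8 = Round(s_7, k_7) = 0x01BA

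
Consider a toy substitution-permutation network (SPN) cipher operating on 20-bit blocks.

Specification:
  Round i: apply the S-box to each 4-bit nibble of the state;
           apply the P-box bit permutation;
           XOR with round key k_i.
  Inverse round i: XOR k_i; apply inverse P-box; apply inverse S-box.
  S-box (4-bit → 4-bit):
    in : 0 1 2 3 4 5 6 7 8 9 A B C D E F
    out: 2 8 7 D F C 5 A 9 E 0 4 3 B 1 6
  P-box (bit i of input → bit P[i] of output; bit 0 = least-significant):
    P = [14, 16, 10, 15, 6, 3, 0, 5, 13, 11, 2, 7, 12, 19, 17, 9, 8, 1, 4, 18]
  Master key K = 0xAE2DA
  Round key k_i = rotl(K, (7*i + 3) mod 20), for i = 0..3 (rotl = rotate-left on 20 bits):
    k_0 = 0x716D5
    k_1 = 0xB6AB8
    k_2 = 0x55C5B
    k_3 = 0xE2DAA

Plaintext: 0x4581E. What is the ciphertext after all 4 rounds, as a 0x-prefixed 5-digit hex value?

s_0 = plaintext = 0x4581E
s_1 = Round(s_0, k_0) = 0x17567
s_2 = Round(s_1, k_1) = 0x6E87D
s_3 = Round(s_2, k_2) = 0x4ADE3
s_4 = Round(s_3, k_3) = 0xAC078

0xAC078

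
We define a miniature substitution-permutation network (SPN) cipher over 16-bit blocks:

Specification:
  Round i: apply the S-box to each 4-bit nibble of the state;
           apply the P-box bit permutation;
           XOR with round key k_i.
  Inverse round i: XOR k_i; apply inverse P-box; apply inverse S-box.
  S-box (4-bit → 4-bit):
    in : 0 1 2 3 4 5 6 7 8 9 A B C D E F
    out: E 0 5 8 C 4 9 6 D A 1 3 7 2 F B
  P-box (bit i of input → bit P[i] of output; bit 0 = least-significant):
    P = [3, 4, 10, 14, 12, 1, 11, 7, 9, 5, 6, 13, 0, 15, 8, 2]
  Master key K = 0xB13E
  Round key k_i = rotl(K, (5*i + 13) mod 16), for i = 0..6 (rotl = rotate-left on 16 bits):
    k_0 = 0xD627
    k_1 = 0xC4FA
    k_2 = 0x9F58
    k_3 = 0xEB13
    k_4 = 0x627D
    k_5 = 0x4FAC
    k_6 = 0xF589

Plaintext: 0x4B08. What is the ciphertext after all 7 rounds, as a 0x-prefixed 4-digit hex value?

0x9382

s_0 = plaintext = 0x4B08
s_1 = Round(s_0, k_0) = 0x9989
s_2 = Round(s_1, k_1) = 0x3C4E
s_3 = Round(s_2, k_2) = 0xD1A4
s_4 = Round(s_3, k_3) = 0x3F13
s_5 = Round(s_4, k_4) = 0x0059
s_6 = Round(s_5, k_5) = 0xA6D8
s_7 = Round(s_6, k_6) = 0x9382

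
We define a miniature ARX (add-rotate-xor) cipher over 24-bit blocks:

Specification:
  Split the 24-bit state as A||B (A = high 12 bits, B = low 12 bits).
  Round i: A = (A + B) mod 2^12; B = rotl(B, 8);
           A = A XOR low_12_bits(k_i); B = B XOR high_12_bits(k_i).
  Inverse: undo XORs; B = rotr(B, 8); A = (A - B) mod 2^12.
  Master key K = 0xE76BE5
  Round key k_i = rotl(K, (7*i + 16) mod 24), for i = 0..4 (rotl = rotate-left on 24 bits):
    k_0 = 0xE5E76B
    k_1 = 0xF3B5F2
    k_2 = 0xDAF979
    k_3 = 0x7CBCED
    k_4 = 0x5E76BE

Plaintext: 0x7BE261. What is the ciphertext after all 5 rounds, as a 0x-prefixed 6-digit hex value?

s_0 = plaintext = 0x7BE261
s_1 = Round(s_0, k_0) = 0xD74F78
s_2 = Round(s_1, k_1) = 0x91E7CC
s_3 = Round(s_2, k_2) = 0x9931D3
s_4 = Round(s_3, k_3) = 0x78B4D6
s_5 = Round(s_4, k_4) = 0xADF3AA

0xADF3AA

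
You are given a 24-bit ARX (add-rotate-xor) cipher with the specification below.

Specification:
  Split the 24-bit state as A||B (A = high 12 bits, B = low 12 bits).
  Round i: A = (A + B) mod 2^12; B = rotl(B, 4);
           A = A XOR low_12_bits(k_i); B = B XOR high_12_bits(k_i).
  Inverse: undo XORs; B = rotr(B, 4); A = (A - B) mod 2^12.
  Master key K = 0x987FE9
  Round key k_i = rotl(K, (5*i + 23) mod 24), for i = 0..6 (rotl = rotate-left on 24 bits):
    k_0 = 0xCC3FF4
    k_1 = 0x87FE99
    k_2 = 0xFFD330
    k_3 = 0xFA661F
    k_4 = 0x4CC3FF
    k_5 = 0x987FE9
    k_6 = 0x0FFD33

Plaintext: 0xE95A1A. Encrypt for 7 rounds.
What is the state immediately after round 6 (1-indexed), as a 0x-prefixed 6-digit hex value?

s_0 = plaintext = 0xE95A1A
s_1 = Round(s_0, k_0) = 0x75BD69
s_2 = Round(s_1, k_1) = 0xA5DEE2
s_3 = Round(s_2, k_2) = 0xA0F1D3
s_4 = Round(s_3, k_3) = 0xDFD297
s_5 = Round(s_4, k_4) = 0x36BDBE
s_6 = Round(s_5, k_5) = 0xEC026A
s_7 = Round(s_6, k_6) = 0xC1965D

0xEC026A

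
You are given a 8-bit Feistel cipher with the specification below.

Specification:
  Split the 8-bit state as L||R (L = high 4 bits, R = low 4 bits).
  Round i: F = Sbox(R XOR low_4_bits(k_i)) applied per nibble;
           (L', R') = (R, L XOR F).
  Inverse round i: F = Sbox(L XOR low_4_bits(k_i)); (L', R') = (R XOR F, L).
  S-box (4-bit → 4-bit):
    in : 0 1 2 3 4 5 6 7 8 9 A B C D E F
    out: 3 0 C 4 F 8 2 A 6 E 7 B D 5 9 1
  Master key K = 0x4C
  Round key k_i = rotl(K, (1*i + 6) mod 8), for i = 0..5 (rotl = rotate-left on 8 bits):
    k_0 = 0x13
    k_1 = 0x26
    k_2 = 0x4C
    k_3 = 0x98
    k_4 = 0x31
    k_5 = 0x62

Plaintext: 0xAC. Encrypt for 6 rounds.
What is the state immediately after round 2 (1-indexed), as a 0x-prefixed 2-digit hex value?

s_0 = plaintext = 0xAC
s_1 = Round(s_0, k_0) = 0xCB
s_2 = Round(s_1, k_1) = 0xB9
s_3 = Round(s_2, k_2) = 0x93
s_4 = Round(s_3, k_3) = 0x32
s_5 = Round(s_4, k_4) = 0x27
s_6 = Round(s_5, k_5) = 0x7A

0xB9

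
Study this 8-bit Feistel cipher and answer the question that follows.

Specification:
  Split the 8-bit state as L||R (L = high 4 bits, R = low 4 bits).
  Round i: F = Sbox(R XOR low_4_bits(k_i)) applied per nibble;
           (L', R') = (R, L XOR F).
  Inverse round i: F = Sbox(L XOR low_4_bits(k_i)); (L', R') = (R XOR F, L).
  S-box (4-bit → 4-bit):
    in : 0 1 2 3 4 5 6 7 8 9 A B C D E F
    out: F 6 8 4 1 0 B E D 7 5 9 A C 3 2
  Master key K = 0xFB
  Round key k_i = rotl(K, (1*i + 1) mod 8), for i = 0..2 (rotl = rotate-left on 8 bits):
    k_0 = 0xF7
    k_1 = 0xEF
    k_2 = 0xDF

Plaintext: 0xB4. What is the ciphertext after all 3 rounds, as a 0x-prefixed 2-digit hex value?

0xBE

s_0 = plaintext = 0xB4
s_1 = Round(s_0, k_0) = 0x4F
s_2 = Round(s_1, k_1) = 0xFB
s_3 = Round(s_2, k_2) = 0xBE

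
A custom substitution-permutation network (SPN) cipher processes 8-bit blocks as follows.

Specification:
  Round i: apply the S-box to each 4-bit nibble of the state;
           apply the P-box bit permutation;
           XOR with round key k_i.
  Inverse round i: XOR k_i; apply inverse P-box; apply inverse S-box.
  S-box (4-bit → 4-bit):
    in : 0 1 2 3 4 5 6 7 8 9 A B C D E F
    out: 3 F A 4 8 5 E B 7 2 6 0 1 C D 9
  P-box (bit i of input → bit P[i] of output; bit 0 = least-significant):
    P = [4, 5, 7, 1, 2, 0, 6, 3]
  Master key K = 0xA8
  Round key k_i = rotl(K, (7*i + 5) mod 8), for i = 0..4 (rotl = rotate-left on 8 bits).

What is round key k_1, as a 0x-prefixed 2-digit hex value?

K = 0xA8
k_0 = rotl(K, (7*0+5) mod 8) = rotl(K, 5) = 0x15
k_1 = rotl(K, (7*1+5) mod 8) = rotl(K, 4) = 0x8A

0x8A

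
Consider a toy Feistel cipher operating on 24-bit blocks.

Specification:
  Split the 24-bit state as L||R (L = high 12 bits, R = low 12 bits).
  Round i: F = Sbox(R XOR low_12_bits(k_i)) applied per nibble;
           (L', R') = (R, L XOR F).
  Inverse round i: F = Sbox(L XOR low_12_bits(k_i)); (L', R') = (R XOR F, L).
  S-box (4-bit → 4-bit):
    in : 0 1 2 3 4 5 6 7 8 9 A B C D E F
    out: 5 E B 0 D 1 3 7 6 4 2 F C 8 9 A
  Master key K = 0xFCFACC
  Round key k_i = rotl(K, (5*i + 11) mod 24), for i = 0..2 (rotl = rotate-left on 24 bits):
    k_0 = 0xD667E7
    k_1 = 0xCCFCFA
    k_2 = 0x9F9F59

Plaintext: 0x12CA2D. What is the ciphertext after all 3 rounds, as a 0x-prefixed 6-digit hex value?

s_0 = plaintext = 0x12CA2D
s_1 = Round(s_0, k_0) = 0xA2D9EE
s_2 = Round(s_1, k_1) = 0x9EEBC0
s_3 = Round(s_2, k_2) = 0xBC04AA

0xBC04AA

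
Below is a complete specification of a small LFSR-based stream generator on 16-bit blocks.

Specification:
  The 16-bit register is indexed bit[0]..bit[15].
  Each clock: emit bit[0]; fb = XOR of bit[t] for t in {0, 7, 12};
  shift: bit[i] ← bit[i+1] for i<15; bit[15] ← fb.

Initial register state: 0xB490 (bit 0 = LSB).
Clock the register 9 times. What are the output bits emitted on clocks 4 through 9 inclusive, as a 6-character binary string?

010010

reg_0 = 0xB490
clock 1: out=0, reg = 0x5A48
clock 2: out=0, reg = 0xAD24
clock 3: out=0, reg = 0x5692
clock 4: out=0, reg = 0x2B49
clock 5: out=1, reg = 0x95A4
clock 6: out=0, reg = 0x4AD2
clock 7: out=0, reg = 0xA569
clock 8: out=1, reg = 0xD2B4
clock 9: out=0, reg = 0x695A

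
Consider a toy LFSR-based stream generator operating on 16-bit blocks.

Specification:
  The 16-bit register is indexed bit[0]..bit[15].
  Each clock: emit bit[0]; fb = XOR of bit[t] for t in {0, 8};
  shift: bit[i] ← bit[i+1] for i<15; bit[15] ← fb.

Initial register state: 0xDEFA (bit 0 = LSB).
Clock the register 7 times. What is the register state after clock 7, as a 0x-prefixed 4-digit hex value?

reg_0 = 0xDEFA
clock 1: out=0, reg = 0x6F7D
clock 2: out=1, reg = 0x37BE
clock 3: out=0, reg = 0x9BDF
clock 4: out=1, reg = 0x4DEF
clock 5: out=1, reg = 0x26F7
clock 6: out=1, reg = 0x937B
clock 7: out=1, reg = 0x49BD

0x49BD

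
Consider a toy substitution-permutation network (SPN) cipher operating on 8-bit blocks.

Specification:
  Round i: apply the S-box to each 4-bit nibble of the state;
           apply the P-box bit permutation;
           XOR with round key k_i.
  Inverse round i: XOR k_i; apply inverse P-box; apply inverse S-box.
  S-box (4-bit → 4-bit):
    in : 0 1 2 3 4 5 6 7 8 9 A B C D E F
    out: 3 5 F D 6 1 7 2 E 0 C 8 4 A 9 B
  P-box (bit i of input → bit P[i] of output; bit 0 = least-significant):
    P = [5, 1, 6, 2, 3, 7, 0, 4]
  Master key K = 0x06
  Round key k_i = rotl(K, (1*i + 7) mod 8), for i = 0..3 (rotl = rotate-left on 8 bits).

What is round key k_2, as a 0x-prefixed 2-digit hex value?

0x0C

K = 0x06
k_0 = rotl(K, (1*0+7) mod 8) = rotl(K, 7) = 0x03
k_1 = rotl(K, (1*1+7) mod 8) = rotl(K, 0) = 0x06
k_2 = rotl(K, (1*2+7) mod 8) = rotl(K, 1) = 0x0C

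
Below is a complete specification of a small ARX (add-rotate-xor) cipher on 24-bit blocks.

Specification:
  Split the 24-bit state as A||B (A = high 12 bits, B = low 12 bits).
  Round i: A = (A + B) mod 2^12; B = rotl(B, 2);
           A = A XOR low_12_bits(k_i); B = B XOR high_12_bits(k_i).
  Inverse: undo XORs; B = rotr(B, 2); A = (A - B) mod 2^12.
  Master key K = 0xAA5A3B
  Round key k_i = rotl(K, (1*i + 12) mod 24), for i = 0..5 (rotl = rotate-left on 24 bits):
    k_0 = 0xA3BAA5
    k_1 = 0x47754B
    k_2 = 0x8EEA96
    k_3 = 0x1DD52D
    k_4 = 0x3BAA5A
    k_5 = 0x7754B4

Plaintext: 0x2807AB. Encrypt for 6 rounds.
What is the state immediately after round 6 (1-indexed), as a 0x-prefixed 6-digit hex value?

0x1FC18D

s_0 = plaintext = 0x2807AB
s_1 = Round(s_0, k_0) = 0x08E496
s_2 = Round(s_1, k_1) = 0x06F62E
s_3 = Round(s_2, k_2) = 0xC0B057
s_4 = Round(s_3, k_3) = 0x94F081
s_5 = Round(s_4, k_4) = 0x38A1BE
s_6 = Round(s_5, k_5) = 0x1FC18D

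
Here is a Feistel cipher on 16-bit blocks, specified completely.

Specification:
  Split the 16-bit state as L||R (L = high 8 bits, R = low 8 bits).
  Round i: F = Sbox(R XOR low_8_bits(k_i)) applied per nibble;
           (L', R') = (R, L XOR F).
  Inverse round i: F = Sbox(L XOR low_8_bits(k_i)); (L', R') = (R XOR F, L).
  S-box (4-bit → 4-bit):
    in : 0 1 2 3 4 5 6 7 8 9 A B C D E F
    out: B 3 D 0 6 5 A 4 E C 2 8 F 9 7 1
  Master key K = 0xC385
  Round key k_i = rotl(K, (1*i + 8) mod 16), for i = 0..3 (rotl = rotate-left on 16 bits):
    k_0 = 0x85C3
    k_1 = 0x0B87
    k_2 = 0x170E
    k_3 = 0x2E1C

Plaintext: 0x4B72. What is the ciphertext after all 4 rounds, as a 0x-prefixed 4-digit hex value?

s_0 = plaintext = 0x4B72
s_1 = Round(s_0, k_0) = 0x72C8
s_2 = Round(s_1, k_1) = 0xC813
s_3 = Round(s_2, k_2) = 0x13F1
s_4 = Round(s_3, k_3) = 0xF16A

0xF16A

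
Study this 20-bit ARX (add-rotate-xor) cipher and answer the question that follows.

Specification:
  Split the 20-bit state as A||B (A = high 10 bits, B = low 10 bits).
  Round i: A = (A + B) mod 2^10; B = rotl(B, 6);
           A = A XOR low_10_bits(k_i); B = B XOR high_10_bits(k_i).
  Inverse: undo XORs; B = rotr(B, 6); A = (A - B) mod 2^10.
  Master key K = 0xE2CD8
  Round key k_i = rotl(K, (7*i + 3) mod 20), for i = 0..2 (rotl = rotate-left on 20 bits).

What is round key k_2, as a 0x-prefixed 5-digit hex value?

K = 0xE2CD8
k_0 = rotl(K, (7*0+3) mod 20) = rotl(K, 3) = 0x166C7
k_1 = rotl(K, (7*1+3) mod 20) = rotl(K, 10) = 0x3638B
k_2 = rotl(K, (7*2+3) mod 20) = rotl(K, 17) = 0x1C59B

0x1C59B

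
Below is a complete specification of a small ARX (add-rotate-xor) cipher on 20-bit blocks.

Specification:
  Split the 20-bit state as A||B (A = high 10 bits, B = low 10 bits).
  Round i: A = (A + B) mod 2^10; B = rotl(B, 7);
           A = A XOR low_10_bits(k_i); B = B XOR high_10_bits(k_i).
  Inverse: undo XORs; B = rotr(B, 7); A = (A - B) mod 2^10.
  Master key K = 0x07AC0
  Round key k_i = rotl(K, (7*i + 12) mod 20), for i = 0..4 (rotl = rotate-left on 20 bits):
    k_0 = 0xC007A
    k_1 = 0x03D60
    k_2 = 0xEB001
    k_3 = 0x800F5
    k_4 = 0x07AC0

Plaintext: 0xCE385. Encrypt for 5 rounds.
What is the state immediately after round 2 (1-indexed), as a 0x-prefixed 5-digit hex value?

0x75C31

s_0 = plaintext = 0xCE385
s_1 = Round(s_0, k_0) = 0xB1DF0
s_2 = Round(s_1, k_1) = 0x75C31
s_3 = Round(s_2, k_2) = 0x8272A
s_4 = Round(s_3, k_3) = 0x71B65
s_5 = Round(s_4, k_4) = 0xFAEF2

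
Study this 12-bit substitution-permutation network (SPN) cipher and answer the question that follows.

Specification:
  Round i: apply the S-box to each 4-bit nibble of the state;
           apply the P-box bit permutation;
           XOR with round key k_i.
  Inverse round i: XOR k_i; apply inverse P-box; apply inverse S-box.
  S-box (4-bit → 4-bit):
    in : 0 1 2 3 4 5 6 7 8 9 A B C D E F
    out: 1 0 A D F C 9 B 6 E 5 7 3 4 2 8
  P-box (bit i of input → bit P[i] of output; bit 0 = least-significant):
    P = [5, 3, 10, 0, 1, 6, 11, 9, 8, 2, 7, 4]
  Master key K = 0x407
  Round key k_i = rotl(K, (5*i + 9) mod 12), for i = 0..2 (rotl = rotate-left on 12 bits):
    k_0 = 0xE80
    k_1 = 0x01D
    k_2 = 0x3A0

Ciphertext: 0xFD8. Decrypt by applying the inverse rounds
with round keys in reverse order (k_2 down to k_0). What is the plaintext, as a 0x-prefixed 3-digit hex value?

0x957

s_0 = ciphertext = 0xFD8
s_1 = InvRound(s_0, k_2) = 0xF8B
s_2 = InvRound(s_1, k_1) = 0x43D
s_3 = InvRound(s_2, k_0) = 0x957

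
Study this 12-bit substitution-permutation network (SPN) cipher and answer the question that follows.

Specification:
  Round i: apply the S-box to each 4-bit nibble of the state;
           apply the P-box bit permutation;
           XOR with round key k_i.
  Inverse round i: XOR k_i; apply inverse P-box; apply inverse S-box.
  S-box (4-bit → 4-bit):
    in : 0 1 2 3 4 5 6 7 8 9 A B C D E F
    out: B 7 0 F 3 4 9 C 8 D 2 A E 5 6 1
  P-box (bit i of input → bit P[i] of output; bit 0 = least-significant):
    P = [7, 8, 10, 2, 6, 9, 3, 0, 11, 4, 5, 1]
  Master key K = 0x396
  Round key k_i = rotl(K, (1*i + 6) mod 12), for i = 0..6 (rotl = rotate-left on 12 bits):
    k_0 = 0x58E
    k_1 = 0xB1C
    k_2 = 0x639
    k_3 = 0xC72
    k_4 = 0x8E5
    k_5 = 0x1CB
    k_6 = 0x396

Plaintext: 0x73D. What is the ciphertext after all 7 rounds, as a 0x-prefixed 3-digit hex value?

0xEEE

s_0 = plaintext = 0x73D
s_1 = Round(s_0, k_0) = 0x365
s_2 = Round(s_1, k_1) = 0x76F
s_3 = Round(s_2, k_2) = 0x6DA
s_4 = Round(s_3, k_3) = 0x538
s_5 = Round(s_4, k_4) = 0xA88
s_6 = Round(s_5, k_5) = 0x1DE
s_7 = Round(s_6, k_6) = 0xEEE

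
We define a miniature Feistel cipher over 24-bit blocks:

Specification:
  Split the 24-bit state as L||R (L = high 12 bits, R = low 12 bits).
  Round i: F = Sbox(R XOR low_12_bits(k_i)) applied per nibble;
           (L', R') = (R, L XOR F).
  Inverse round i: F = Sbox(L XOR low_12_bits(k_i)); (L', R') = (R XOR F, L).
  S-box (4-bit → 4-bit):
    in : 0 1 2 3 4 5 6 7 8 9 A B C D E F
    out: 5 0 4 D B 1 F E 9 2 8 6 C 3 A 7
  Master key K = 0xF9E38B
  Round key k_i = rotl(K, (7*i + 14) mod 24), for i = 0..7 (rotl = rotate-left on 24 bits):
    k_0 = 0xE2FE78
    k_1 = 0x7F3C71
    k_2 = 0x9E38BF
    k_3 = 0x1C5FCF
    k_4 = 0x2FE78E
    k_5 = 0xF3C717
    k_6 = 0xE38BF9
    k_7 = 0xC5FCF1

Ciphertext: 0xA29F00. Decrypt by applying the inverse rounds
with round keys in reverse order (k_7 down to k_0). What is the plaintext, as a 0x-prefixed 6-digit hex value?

s_0 = ciphertext = 0xA29F00
s_1 = InvRound(s_0, k_7) = 0x039A29
s_2 = InvRound(s_1, k_6) = 0xCEC039
s_3 = InvRound(s_2, k_5) = 0x64FCEC
s_4 = InvRound(s_3, k_4) = 0xC2C64F
s_5 = InvRound(s_4, k_3) = 0xBE2C2C
s_6 = InvRound(s_5, k_2) = 0x13FBE2
s_7 = InvRound(s_6, k_1) = 0x85813F
s_8 = InvRound(s_7, k_0) = 0xE7A858

0xE7A858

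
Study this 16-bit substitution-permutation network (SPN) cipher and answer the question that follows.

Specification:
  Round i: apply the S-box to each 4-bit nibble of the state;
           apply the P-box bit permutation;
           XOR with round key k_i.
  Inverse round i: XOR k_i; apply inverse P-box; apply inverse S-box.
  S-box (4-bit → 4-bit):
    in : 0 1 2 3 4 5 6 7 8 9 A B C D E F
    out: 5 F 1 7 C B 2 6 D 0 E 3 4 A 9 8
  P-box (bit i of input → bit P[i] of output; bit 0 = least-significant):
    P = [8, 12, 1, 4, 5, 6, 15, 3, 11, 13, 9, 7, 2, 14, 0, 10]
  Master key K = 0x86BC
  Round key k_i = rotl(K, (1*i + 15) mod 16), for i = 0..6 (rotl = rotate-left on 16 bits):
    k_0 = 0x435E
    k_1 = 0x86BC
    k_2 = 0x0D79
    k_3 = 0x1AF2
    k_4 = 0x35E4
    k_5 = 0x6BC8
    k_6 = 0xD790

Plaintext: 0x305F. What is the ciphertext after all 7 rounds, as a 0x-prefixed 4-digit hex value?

0xD32A

s_0 = plaintext = 0x305F
s_1 = Round(s_0, k_0) = 0x0923
s_2 = Round(s_1, k_1) = 0x979B
s_3 = Round(s_2, k_2) = 0x3E79
s_4 = Round(s_3, k_3) = 0xD237
s_5 = Round(s_4, k_4) = 0xE986
s_6 = Round(s_5, k_5) = 0xFFE4
s_7 = Round(s_6, k_6) = 0xD32A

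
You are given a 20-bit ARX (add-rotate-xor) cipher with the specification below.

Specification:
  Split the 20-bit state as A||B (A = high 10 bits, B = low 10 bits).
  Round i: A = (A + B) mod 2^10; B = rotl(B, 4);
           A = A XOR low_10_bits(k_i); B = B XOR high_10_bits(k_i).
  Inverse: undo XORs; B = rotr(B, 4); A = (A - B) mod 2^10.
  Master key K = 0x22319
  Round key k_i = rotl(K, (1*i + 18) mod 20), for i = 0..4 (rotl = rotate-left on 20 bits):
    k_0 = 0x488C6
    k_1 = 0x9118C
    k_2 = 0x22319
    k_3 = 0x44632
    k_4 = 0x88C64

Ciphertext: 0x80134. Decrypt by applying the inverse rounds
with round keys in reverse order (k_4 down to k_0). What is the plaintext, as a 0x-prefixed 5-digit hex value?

s_0 = ciphertext = 0x80134
s_1 = InvRound(s_0, k_4) = 0x1CDF1
s_2 = InvRound(s_1, k_3) = 0x8CC0E
s_3 = InvRound(s_2, k_2) = 0xE8988
s_4 = InvRound(s_3, k_1) = 0xBCB3C
s_5 = InvRound(s_4, k_0) = 0xA4FA1

0xA4FA1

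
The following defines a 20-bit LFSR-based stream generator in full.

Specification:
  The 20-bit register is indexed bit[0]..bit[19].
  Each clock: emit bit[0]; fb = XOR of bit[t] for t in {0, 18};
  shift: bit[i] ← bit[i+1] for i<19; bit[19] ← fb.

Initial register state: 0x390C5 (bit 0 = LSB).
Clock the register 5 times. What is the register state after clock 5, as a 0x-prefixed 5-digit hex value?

reg_0 = 0x390C5
clock 1: out=1, reg = 0x9C862
clock 2: out=0, reg = 0x4E431
clock 3: out=1, reg = 0x27218
clock 4: out=0, reg = 0x1390C
clock 5: out=0, reg = 0x09C86

0x09C86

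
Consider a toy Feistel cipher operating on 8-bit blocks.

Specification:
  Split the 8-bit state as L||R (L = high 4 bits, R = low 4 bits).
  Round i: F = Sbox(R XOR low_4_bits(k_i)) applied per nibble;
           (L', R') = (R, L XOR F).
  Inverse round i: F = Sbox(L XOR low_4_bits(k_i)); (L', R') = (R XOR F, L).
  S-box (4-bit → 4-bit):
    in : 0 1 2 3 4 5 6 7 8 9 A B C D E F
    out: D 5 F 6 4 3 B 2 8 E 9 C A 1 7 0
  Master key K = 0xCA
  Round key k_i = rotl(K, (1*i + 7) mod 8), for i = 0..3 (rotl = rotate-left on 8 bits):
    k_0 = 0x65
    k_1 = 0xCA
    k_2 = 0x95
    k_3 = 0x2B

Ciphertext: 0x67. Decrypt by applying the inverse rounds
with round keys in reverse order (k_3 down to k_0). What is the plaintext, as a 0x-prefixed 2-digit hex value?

s_0 = ciphertext = 0x67
s_1 = InvRound(s_0, k_3) = 0x66
s_2 = InvRound(s_1, k_2) = 0x06
s_3 = InvRound(s_2, k_1) = 0xF0
s_4 = InvRound(s_3, k_0) = 0x9F

0x9F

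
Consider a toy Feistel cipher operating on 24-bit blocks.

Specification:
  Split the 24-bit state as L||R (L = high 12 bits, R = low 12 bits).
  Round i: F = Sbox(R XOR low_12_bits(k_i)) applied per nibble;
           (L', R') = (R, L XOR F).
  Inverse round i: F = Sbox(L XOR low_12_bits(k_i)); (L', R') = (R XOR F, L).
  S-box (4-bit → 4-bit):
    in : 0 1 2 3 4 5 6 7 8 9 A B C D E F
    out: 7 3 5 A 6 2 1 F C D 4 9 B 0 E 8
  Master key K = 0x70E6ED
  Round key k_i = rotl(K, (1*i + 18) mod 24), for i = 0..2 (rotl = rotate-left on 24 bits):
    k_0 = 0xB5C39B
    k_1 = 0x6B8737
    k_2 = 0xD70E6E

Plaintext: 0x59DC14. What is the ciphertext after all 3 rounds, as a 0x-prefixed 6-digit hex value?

s_0 = plaintext = 0x59DC14
s_1 = Round(s_0, k_0) = 0xC14D55
s_2 = Round(s_1, k_1) = 0xD55801
s_3 = Round(s_2, k_2) = 0x801C4D

0x801C4D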